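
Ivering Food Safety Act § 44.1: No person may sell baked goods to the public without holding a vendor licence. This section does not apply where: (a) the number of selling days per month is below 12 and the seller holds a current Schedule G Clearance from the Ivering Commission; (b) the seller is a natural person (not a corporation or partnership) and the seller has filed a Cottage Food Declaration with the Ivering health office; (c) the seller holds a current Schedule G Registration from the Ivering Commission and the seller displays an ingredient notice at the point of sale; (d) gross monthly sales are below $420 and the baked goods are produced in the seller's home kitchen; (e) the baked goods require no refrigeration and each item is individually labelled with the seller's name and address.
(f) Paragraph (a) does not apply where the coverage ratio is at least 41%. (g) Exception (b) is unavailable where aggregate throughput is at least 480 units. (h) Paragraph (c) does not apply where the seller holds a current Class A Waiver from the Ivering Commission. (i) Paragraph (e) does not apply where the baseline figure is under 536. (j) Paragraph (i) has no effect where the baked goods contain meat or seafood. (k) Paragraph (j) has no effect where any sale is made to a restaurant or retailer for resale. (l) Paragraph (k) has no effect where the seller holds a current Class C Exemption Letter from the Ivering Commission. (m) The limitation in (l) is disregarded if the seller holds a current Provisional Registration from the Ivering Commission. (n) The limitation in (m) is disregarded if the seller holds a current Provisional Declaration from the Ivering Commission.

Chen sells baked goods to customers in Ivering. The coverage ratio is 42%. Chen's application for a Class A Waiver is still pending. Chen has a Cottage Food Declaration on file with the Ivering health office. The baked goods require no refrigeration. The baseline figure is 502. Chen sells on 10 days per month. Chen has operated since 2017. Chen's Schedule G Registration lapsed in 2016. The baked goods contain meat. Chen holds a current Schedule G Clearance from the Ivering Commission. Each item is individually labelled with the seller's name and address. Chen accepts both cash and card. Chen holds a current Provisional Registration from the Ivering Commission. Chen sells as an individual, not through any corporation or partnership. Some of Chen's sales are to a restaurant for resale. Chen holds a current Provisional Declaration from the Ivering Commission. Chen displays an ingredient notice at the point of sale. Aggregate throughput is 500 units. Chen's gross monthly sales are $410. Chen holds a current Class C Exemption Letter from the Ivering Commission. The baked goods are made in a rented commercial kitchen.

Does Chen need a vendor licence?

Exception (a): the number of selling days per month is 10, below the 12 limit; a current Schedule G Clearance is held — every condition holds. But applying paragraph (f): (f) is triggered — the coverage ratio is 42%, meeting the 41% threshold. (a) is therefore removed.
All of (b)'s requirements are met (the seller is a natural person; a Cottage Food Declaration is on file). But applying paragraph (g): (g) is engaged — aggregate throughput is 500 units, meeting the 480 units threshold. So (b) is unavailable.
Exception (c) requires that the seller holds a current Schedule G Registration from the Ivering Commission; but the Schedule G Registration is not current, so (c) is unavailable.
Exception (d) does not apply: the baked goods are made in a commercial kitchen, not a home kitchen.
Exception (e) is satisfied on its face — the baked goods are shelf-stable; items are individually labelled. Applying paragraphs (i)–(n): (i) is engaged (the baseline figure is 502, under the 536 limit), but is overridden by (j): (j) operates against (i): the baked goods contain meat. (k) would limit (j) — some sales are to a restaurant for resale — but (l) sets (k) aside: (l) applies — a current Class C Exemption Letter is held. (m) is triggered (a current Provisional Registration is held), but is displaced by (n): (n) operates against (m): a current Provisional Declaration is held. Exception (e) stands.

No — exception (e) applies; Chen is not required to hold a vendor licence.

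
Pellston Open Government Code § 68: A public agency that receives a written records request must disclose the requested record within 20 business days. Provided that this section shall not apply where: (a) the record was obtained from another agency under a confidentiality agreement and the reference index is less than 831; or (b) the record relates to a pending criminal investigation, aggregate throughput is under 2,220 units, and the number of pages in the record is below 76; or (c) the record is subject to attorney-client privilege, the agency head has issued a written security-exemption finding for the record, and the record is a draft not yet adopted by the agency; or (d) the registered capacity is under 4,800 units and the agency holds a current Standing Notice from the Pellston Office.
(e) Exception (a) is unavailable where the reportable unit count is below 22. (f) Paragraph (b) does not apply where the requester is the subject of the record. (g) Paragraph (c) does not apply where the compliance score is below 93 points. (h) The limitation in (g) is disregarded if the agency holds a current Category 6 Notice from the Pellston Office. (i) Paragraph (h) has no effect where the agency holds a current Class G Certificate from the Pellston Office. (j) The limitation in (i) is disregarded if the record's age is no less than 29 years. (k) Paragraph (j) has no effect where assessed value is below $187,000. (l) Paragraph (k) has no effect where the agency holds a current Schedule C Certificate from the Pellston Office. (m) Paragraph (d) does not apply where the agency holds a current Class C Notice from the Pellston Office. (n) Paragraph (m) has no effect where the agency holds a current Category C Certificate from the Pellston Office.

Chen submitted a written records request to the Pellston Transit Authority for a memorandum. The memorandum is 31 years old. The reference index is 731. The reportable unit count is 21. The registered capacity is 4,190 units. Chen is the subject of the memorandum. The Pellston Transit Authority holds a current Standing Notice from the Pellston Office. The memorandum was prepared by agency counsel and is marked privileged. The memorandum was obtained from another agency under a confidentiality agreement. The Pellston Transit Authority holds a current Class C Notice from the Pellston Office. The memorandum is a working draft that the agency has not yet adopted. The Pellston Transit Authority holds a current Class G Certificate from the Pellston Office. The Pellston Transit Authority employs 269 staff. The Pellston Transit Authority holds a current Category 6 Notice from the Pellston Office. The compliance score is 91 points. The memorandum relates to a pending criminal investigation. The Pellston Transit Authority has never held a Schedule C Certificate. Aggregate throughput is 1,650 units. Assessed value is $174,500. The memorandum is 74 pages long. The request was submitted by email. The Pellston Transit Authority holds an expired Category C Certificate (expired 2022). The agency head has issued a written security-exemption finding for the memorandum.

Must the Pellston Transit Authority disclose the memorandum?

Yes — the Pellston Transit Authority must disclose the memorandum.

Exception (a): the memorandum was obtained under a confidentiality agreement; the reference index is 731, less than the 831 limit — every condition holds. Turning to paragraph (e): (e) operates against (a): the reportable unit count is 21, below the 22 limit. So (a) is unavailable.
Exception (b) is satisfied on its face — the memorandum relates to a pending investigation; aggregate throughput is 1,650 units, under the 2,220 units limit; the number of pages in the record is 74, below the 76 limit. Turning to paragraph (f): (f) is engaged — Chen is the subject of the memorandum. So (b) is unavailable.
Exception (c): the memorandum is privileged; a written security-exemption finding has been issued; the memorandum is an unadopted draft — every condition holds. Turning to paragraphs (g)–(l): (g) operates against (c): the compliance score is 91 points, below the 93 points limit. (h) would limit (g) — a current Category 6 Notice is held — but (i) sets (h) aside: (i) operates against (h): a current Class G Certificate is held. (j) is triggered (the record's age is 31 years, meeting the 29 years threshold), but is itself disapplied by (k): (k) operates against (j): assessed value is $174,500, below the $187,000 limit. (l) is not engaged (the Schedule C Certificate is not current), so (k) stands. So (c) is unavailable.
Exception (d) is satisfied on its face — the registered capacity is 4,190 units, under the 4,800 units limit; a current Standing Notice is held. However, paragraphs (m)–(n) must be considered: (m) operates against (d): a current Class C Notice is held. (n), which would lift (m), is not triggered — the Category C Certificate is not current. So (d) is unavailable.
No exception applies. The general rule governs.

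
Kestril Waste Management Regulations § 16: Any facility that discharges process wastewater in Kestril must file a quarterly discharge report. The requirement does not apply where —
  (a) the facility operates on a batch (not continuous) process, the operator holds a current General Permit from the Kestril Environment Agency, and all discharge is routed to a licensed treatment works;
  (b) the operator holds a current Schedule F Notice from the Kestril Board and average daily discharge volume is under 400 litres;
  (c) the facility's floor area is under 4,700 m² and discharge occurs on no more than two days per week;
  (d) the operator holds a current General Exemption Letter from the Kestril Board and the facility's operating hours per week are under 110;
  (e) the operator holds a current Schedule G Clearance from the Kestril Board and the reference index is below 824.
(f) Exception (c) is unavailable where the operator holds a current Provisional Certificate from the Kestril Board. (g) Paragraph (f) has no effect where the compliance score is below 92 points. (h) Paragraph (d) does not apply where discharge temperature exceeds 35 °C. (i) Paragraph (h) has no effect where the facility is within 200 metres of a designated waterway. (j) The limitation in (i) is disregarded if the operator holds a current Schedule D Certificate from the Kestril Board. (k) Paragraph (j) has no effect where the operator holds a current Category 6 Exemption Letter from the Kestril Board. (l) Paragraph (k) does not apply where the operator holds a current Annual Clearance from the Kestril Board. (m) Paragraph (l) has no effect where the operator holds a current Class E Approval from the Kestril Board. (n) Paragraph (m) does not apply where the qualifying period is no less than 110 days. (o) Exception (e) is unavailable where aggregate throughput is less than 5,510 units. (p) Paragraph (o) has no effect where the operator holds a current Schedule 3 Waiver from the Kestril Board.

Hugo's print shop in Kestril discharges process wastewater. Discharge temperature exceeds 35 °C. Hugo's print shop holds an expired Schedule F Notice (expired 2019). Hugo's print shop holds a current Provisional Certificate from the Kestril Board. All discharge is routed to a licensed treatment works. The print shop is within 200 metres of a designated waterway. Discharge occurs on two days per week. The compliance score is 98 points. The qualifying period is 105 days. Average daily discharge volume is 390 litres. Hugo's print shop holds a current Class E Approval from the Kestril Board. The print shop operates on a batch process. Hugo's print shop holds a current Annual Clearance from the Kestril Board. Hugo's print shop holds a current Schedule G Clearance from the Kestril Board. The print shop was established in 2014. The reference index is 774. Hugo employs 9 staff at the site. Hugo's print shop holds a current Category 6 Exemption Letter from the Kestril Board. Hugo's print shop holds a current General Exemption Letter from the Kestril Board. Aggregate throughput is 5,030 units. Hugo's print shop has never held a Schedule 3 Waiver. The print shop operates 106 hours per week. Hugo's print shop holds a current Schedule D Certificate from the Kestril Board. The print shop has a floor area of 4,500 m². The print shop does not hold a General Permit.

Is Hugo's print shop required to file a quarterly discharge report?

Exception (a) fails — no General Permit is held.
Exception (b) fails — there is no Schedule F Notice in force.
Exception (c): the facility's floor area is 4,500 m², under the 4,700 m² limit; discharge occurs on no more than two days per week — every condition holds. But applying paragraphs (f)–(g): (f) operates against (c): a current Provisional Certificate is held. (g), which would lift (f), is not engaged — the compliance score is 98 points, not below 92 points. So (c) is unavailable.
Exception (d) is satisfied on its face — a current General Exemption Letter is held; the facility's operating hours per week are 106, under the 110 limit. Applying paragraphs (h)–(n): (h) would limit (d) — discharge temperature exceeds 35 °C — but (i) sets (h) aside: (i) operates against (h): the print shop is within 200 m of a designated waterway. (j) would limit (i) — a current Schedule D Certificate is held — but (k) sets (j) aside: (k) operates against (j): a current Category 6 Exemption Letter is held. (l) would limit (k) — a current Annual Clearance is held — but (m) sets (l) aside: (m) is triggered — a current Class E Approval is held. (n), which would lift (m), is inapplicable — the qualifying period is 105 days, short of 110 days. So (d) applies.
Exception (e)'s conditions are all satisfied: a current Schedule G Clearance is held; the reference index is 774, below the 824 limit. Turning to paragraphs (o)–(p): (o) applies — aggregate throughput is 5,030 units, less than the 5,510 units limit. (p), which would lift (o), is not engaged — there is no Schedule 3 Waiver in force. Exception (e) does not apply.

No — exception (d) applies; Hugo's print shop is not required to file a quarterly discharge report.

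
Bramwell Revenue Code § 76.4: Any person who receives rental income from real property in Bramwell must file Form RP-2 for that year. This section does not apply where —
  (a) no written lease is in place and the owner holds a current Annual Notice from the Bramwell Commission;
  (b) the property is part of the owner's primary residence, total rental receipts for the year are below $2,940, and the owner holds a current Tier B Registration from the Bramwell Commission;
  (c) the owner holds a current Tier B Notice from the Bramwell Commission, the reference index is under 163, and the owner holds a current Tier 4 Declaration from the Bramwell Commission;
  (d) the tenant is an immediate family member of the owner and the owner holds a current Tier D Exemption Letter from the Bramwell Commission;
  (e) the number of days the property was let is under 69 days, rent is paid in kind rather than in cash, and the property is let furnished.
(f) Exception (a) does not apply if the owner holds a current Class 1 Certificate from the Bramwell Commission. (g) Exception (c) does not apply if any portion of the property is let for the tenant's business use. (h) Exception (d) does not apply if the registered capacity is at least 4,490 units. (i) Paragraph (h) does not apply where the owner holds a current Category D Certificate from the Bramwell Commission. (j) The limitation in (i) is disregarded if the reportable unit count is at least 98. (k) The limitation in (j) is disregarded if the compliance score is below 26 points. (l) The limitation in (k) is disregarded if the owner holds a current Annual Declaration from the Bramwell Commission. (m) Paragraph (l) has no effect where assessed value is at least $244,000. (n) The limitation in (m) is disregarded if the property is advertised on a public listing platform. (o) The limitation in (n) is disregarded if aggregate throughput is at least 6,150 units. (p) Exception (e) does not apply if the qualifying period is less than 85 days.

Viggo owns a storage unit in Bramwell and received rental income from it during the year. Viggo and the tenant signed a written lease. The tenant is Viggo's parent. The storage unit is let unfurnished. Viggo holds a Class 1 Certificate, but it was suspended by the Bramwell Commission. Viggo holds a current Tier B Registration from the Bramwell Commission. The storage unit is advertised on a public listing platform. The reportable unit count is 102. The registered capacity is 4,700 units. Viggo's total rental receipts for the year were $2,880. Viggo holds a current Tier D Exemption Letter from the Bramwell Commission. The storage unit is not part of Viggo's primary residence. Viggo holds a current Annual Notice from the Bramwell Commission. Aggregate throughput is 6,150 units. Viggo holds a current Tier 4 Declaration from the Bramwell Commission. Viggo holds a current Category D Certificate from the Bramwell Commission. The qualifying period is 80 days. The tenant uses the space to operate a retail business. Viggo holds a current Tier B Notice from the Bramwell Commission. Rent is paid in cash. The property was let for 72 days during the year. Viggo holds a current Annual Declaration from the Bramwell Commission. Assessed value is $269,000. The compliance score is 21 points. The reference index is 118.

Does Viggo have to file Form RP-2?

No — exception (d) applies; Viggo is not required to file Form RP-2.

Exception (a) fails — a written lease is in place.
Exception (b) requires that the property is part of the owner's primary residence; but the storage unit is not part of the primary residence, so (b) is unavailable.
Exception (c) is satisfied on its face — a current Tier B Notice is held; the reference index is 118, under the 163 limit; a current Tier 4 Declaration is held. But applying paragraph (g): (g) operates against (c): the space is let for business use. Exception (c) does not apply.
Exception (d) is satisfied on its face — the tenant is an immediate family member; a current Tier D Exemption Letter is held. Considering the limiting provisions: (h) would limit (d) — the registered capacity is 4,700 units, meeting the 4,490 units threshold — but (i) sets (h) aside: (i) operates against (h): a current Category D Certificate is held. (j) is engaged (the reportable unit count is 102, meeting the 98 threshold), but is set aside by (k): (k) operates — the compliance score is 21 points, below the 26 points limit. (l) would limit (k) — a current Annual Declaration is held — but (m) sets (l) aside: (m) operates against (l): assessed value is $269,000, meeting the $244,000 threshold. (n) would limit (m) — the property is publicly advertised — but (o) sets (n) aside: (o) operates — aggregate throughput is 6,150 units, meeting the 6,150 units threshold. Exception (d) stands.
Exception (e) does not apply: the number of days the property was let is 72 days, not under 69 days.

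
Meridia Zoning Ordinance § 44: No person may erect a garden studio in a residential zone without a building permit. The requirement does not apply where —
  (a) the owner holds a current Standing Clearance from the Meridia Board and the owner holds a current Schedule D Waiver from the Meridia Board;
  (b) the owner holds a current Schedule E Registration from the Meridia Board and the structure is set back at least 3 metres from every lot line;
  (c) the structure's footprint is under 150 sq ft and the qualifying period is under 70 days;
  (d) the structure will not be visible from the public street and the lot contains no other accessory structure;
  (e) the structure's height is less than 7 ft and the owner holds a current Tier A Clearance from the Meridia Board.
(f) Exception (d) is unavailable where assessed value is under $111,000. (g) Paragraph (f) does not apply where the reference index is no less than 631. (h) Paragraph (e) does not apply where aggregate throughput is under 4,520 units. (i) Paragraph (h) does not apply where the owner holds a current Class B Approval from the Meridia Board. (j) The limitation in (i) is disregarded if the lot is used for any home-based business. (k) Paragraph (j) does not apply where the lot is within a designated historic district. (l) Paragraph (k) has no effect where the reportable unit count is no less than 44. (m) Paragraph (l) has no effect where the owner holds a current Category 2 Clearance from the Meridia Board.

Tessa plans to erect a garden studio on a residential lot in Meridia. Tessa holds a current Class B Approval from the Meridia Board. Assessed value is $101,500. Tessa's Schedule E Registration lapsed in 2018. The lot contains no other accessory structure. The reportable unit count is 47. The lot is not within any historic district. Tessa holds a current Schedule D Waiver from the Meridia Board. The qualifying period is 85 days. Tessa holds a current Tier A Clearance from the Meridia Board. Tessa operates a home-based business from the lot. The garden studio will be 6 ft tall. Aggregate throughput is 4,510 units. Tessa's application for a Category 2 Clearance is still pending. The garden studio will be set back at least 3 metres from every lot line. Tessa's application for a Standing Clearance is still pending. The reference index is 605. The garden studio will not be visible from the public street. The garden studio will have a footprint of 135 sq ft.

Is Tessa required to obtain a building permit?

Yes — Tessa must obtain a building permit.

Exception (a) does not apply: the Standing Clearance is not current.
Exception (b) fails — the Schedule E Registration is not current.
Exception (c) fails — the qualifying period is 85 days, not under 70 days.
Exception (d)'s conditions are all satisfied: the structure will not be visible from the street; the lot has no other accessory structure. But: (f) applies — assessed value is $101,500, under the $111,000 limit. (g), which would lift (f), is not triggered — the reference index is 605, short of 631. (d) is therefore removed.
Exception (e)'s conditions are all satisfied: the structure's height is 6 ft, less than the 7 ft limit; a current Tier A Clearance is held. However, paragraphs (h)–(m) must be considered: (h) operates against (e): aggregate throughput is 4,510 units, under the 4,520 units limit. (i) operates (a current Class B Approval is held), but is displaced by (j): (j) applies — a home-based business operates on the lot. (k) is not triggered (the lot is not in a historic district), so (j) stands. (e) is therefore removed.
None of the exceptions is available; § 44 applies in full.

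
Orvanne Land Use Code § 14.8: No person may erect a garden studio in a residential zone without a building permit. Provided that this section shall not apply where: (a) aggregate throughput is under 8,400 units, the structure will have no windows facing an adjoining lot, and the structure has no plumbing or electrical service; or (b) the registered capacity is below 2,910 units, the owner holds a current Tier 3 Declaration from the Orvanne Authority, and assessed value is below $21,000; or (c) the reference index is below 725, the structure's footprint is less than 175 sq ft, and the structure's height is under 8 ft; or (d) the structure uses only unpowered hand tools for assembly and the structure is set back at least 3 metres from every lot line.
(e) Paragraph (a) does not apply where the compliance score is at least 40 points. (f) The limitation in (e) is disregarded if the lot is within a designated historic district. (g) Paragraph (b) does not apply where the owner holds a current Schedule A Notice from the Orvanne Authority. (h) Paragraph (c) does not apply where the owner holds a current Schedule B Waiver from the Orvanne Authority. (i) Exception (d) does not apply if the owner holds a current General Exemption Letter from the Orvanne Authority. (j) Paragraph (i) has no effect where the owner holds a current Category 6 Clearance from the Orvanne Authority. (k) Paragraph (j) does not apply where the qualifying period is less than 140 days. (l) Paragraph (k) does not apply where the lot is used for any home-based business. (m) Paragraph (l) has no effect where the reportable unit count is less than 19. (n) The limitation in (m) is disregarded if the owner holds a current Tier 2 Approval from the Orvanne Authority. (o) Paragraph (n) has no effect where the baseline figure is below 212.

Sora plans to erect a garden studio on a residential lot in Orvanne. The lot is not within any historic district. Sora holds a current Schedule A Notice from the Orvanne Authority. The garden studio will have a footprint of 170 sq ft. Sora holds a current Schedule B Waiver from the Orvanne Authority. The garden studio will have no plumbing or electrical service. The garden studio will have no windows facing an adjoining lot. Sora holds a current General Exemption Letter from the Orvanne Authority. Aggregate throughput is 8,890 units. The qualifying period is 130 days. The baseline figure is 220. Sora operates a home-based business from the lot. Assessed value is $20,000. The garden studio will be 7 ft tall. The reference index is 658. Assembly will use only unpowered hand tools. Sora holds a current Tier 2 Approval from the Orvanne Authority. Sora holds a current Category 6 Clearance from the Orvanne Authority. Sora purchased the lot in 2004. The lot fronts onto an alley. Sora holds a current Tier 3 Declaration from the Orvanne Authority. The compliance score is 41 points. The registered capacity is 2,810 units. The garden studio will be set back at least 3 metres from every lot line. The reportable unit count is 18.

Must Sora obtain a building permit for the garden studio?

No — exception (d) applies; Sora does not need a building permit.

Exception (a) requires that aggregate throughput is under 8,400 units; but aggregate throughput is 8,890 units, not under 8,400 units, so (a) is unavailable.
Exception (b)'s conditions are all satisfied: the registered capacity is 2,810 units, below the 2,910 units limit; a current Tier 3 Declaration is held; assessed value is $20,000, below the $21,000 limit. Turning to paragraph (g): (g) operates against (b): a current Schedule A Notice is held. Exception (b) does not apply.
All of (c)'s requirements are met (the reference index is 658, below the 725 limit; the structure's footprint is 170 sq ft, less than the 175 sq ft limit; the structure's height is 7 ft, under the 8 ft limit). Turning to paragraph (h): (h) operates against (c): a current Schedule B Waiver is held. (c) is therefore removed.
Exception (d): assembly uses only hand tools; the setback is at least 3 m on every side — every condition holds. Considering the limiting provisions: (i) would limit (d) — a current General Exemption Letter is held — but (j) sets (i) aside: (j) applies — a current Category 6 Clearance is held. (k) would limit (j) — the qualifying period is 130 days, less than the 140 days limit — but (l) sets (k) aside: (l) operates against (k): a home-based business operates on the lot. (m) would limit (l) — the reportable unit count is 18, less than the 19 limit — but (n) sets (m) aside: (n) operates against (m): a current Tier 2 Approval is held. (o) is not engaged (the baseline figure is 220, not below 212), so (n) stands. Exception (d) stands.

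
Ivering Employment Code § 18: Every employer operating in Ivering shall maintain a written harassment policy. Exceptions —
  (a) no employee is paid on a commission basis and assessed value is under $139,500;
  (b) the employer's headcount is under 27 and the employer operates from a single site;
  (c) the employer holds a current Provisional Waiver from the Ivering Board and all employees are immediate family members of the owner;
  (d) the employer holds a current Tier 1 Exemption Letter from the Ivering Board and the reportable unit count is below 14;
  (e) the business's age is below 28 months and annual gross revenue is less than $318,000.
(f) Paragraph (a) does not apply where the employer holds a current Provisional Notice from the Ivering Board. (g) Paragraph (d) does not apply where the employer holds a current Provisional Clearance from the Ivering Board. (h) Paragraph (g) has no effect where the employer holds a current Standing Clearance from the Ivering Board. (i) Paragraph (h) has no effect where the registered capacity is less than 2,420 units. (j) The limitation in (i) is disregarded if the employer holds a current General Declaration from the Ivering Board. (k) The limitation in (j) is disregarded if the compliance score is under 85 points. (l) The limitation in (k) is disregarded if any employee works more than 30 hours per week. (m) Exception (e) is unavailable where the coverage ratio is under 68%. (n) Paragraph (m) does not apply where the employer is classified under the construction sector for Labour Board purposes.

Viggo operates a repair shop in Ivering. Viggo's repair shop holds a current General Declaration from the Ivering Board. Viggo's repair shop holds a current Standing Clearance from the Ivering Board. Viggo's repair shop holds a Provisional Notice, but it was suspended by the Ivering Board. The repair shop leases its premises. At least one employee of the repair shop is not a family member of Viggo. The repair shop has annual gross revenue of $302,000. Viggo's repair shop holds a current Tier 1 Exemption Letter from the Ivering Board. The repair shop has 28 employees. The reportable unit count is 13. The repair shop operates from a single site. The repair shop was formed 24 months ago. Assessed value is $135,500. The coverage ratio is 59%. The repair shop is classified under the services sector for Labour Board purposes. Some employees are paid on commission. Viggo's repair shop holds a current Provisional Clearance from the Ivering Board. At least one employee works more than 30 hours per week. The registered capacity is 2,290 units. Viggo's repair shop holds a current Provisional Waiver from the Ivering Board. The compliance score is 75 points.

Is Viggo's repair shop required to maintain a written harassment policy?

No — exception (d) applies; Viggo's repair shop is not required to maintain a written harassment policy.

Exception (a) fails — some employees are paid on commission.
Exception (b) does not apply: the employer's headcount is 28, not under 27.
Exception (c) fails — at least one employee is not a family member.
Exception (d)'s conditions are all satisfied: a current Tier 1 Exemption Letter is held; the reportable unit count is 13, below the 14 limit. Under paragraphs (g)–(l): (g) would limit (d) — a current Provisional Clearance is held — but (h) sets (g) aside: (h) operates against (g): a current Standing Clearance is held. (i) would limit (h) — the registered capacity is 2,290 units, less than the 2,420 units limit — but (j) sets (i) aside: (j) operates — a current General Declaration is held. (k) is engaged (the compliance score is 75 points, under the 85 points limit), but is displaced by (l): (l) operates against (k): at least one employee exceeds 30 hours/week. So (d) applies.
All of (e)'s requirements are met (the business's age is 24 months, below the 28 months limit; annual gross revenue is $302,000, less than the $318,000 limit). However, paragraphs (m)–(n) must be considered: (m) operates against (e): the coverage ratio is 59%, under the 68% limit. (n) does not operate here (the repair shop is classified under the services sector), so (m) stands. So (e) is unavailable.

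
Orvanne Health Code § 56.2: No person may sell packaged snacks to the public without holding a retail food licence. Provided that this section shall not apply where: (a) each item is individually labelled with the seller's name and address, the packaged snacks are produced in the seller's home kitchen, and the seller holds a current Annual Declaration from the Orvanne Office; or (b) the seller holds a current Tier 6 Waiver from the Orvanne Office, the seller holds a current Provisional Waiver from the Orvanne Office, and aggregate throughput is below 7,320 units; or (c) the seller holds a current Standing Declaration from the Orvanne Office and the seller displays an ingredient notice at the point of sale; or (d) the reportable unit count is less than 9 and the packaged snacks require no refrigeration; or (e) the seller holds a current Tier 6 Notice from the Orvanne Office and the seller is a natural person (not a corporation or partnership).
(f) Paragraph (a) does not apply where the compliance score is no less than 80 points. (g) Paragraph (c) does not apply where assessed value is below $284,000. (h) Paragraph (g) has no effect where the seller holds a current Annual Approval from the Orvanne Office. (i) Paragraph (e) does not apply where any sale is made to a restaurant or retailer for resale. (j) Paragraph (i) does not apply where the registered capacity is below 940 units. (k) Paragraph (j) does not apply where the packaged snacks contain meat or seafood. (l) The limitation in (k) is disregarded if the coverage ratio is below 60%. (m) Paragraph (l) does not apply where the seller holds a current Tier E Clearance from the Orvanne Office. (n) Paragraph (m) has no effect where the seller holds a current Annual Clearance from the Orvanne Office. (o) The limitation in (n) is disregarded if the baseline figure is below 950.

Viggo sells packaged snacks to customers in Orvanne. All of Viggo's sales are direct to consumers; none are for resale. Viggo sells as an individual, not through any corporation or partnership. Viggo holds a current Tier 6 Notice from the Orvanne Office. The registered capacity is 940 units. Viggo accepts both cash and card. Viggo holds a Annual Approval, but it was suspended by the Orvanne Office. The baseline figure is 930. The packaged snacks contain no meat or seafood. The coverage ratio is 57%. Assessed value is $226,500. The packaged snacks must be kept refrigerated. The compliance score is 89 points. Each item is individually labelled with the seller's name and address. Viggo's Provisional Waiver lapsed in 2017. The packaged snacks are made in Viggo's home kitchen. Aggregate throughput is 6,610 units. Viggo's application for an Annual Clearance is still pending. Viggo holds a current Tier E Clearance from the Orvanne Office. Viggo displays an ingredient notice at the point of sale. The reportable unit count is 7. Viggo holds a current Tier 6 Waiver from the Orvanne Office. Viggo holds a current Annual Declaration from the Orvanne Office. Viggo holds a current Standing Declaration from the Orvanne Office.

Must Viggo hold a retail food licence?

All of (a)'s requirements are met (items are individually labelled; the packaged snacks are home-kitchen produced; a current Annual Declaration is held). But applying paragraph (f): (f) operates against (a): the compliance score is 89 points, meeting the 80 points threshold. (a) is therefore removed.
Exception (b) requires that the seller holds a current Provisional Waiver from the Orvanne Office; but no current Provisional Waiver is held, so (b) is unavailable.
Exception (c): a current Standing Declaration is held; an ingredient notice is displayed — every condition holds. But: (g) operates — assessed value is $226,500, below the $284,000 limit. (h), which would lift (g), is not triggered — there is no Annual Approval in force. Exception (c) does not apply.
Exception (d) does not apply: the packaged snacks require refrigeration.
All of (e)'s requirements are met (a current Tier 6 Notice is held; the seller is a natural person). Under paragraphs (i)–(o): (i), which would limit (e), does not operate here: no sales are for resale. Exception (e) stands.

No — exception (e) applies; Viggo is not required to hold a retail food licence.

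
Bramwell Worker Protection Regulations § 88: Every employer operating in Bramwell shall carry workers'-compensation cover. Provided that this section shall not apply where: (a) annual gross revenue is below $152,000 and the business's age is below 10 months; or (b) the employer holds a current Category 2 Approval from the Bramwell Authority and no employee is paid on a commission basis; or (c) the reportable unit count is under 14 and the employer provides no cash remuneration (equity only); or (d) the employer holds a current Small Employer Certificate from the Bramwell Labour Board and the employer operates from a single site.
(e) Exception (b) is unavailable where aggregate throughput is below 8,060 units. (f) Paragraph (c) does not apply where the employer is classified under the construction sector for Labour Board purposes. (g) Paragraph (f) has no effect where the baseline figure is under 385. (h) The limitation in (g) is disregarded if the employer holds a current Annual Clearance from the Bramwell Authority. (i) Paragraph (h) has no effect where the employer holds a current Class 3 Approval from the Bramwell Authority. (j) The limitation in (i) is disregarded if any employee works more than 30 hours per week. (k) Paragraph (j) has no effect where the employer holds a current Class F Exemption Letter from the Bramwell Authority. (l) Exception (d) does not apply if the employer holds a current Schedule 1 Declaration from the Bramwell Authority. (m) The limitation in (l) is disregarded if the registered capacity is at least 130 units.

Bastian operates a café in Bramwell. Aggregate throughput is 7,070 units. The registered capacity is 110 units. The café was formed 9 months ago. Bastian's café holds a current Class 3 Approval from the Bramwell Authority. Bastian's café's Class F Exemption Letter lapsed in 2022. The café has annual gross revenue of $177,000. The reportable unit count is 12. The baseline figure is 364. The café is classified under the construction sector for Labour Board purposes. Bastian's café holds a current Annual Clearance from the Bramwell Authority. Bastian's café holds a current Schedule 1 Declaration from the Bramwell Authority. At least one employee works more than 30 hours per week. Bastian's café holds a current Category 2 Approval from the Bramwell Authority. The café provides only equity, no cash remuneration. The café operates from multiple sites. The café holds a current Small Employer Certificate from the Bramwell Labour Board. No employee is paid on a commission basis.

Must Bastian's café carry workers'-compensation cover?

Exception (a) does not apply: annual gross revenue is $177,000, not below $152,000.
Exception (b)'s conditions are all satisfied: a current Category 2 Approval is held; no employee is paid on commission. But: (e) applies — aggregate throughput is 7,070 units, below the 8,060 units limit. So (b) is unavailable.
Exception (c): the reportable unit count is 12, under the 14 limit; remuneration is equity-only — every condition holds. However, paragraphs (f)–(k) must be considered: (f) is triggered — the café is classified under the construction sector. (g) is triggered (the baseline figure is 364, under the 385 limit), but is itself disapplied by (h): (h) operates — a current Annual Clearance is held. (i) applies (a current Class 3 Approval is held), but yields to (j): (j) operates — at least one employee exceeds 30 hours/week. (k) is inapplicable (there is no Class F Exemption Letter in force), so (j) stands. (c) is therefore removed.
Exception (d) requires that the employer operates from a single site; but the employer operates from multiple sites, so (d) is unavailable.
No exception is made out. Bastian's café falls within the general rule.

Yes — Bastian's café must carry workers'-compensation cover.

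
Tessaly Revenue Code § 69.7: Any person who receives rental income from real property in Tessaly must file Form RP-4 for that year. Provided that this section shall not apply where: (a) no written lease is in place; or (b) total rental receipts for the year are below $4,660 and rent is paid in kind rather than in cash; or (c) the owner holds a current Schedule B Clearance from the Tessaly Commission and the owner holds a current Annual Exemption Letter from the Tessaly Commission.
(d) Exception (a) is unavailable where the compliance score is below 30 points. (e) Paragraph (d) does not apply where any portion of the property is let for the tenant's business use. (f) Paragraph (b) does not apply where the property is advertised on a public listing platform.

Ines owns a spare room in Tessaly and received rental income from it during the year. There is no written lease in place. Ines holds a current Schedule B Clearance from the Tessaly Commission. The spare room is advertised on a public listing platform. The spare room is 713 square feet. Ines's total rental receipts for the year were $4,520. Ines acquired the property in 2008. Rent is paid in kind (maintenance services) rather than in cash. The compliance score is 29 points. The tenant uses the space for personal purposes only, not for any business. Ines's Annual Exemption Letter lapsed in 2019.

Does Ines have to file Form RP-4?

Exception (a): there is no written lease — every condition holds. Turning to paragraphs (d)–(e): (d) operates against (a): the compliance score is 29 points, below the 30 points limit. (e), which would lift (d), does not operate here — the space is used for personal purposes only. So (a) is unavailable.
Exception (b)'s conditions are all satisfied: total rental receipts for the year are $4,520, below the $4,660 limit; rent is paid in kind. However, paragraph (f) must be considered: (f) operates against (b): the property is publicly advertised. So (b) is unavailable.
Exception (c) fails — no current Annual Exemption Letter is held.
Every exception is unavailable, so the rule governs.

Yes — Ines must file Form RP-4.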